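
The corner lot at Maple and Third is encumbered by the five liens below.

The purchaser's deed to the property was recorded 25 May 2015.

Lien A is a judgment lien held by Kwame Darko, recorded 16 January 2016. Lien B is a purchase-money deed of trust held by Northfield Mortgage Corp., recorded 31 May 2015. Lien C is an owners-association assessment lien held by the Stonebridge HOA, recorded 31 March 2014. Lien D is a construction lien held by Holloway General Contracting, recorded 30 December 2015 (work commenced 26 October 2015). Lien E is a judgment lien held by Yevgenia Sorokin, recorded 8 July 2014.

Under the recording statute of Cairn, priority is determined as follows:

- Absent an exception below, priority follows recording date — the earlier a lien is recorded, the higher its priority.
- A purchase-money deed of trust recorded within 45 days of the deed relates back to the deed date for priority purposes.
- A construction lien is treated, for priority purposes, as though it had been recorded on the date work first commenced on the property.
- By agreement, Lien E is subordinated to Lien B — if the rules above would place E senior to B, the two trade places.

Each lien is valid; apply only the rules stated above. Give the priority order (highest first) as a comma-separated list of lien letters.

C, B, E, D, A

Effective dates: B relates back to the deed date 25 May 2015; D relates back to 26 October 2015 (work commenced).
By effective date, earliest first: C (31 March 2014), E (8 July 2014), B (25 May 2015), D (26 October 2015), A (16 January 2016).
E would otherwise be senior to B, so under the subordination agreement E and B exchange positions.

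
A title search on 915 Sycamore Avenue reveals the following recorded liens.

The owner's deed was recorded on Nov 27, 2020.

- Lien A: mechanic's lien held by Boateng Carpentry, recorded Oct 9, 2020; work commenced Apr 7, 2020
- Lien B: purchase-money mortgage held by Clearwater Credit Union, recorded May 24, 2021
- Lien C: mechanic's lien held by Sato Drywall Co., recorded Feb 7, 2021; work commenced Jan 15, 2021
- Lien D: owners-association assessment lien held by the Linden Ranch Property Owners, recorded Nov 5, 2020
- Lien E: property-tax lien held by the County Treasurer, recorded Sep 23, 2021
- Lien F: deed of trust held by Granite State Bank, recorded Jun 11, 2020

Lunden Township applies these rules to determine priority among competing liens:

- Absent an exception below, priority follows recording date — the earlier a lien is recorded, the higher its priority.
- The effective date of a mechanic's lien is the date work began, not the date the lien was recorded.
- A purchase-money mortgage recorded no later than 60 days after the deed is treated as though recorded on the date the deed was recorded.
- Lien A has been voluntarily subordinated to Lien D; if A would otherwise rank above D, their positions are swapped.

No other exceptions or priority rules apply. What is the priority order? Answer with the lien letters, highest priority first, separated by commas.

Adjusting effective dates: A's effective date is Apr 7, 2020, when work began; B missed the 60-day window (178 days after the deed), so its recording date stands; C's effective date is Jan 15, 2021, when work began.
Ordering by effective date: A (Apr 7, 2020), F (Jun 11, 2020), D (Nov 5, 2020), C (Jan 15, 2021), B (May 24, 2021), E (Sep 23, 2021).
The subordination applies — A was senior to D — so A and D swap.

D, F, A, C, B, E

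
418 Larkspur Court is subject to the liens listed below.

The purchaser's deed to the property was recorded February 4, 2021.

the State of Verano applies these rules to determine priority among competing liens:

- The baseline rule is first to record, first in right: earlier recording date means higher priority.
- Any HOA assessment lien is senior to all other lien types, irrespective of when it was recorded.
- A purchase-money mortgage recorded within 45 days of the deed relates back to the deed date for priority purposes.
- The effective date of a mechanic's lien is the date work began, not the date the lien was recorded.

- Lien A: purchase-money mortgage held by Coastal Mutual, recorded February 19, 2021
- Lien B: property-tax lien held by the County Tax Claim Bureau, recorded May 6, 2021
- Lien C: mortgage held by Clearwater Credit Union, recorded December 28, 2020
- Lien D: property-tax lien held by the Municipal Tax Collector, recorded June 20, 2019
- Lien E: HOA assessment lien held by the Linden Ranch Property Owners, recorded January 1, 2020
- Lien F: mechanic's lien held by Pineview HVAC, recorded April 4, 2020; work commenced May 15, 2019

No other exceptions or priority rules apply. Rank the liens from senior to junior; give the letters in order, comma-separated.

E, F, D, C, A, B

Adjusting effective dates: A was recorded within the 45-day window, so its effective date is the deed date February 4, 2021; F's effective date is May 15, 2019, when work began.
As an HOA assessment lien, E is senior to every other lien.
Remaining liens by effective date: F (May 15, 2019), D (June 20, 2019), C (December 28, 2020), A (February 4, 2021), B (May 6, 2021).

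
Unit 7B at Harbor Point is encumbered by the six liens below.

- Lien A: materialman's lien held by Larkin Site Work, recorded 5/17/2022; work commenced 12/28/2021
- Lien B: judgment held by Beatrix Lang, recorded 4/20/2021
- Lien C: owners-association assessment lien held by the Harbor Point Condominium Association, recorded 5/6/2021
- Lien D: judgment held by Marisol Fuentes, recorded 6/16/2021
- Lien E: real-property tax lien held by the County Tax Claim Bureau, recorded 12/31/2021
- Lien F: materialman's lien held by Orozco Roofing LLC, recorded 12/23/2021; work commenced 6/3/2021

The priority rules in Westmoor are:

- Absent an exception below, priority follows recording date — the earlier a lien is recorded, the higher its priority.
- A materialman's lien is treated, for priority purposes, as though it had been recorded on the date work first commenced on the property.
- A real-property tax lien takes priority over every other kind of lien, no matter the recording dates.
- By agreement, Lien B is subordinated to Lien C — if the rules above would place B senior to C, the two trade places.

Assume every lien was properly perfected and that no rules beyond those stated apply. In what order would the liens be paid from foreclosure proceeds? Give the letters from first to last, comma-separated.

E, C, B, F, D, A

First, effective dates: A relates back to 12/28/2021 (work commenced); F relates back to 6/3/2021 (work commenced).
E is a real-property tax lien and takes priority over every other lien.
The other liens, earliest effective date first: B (4/20/2021), C (5/6/2021), F (6/3/2021), D (6/16/2021), A (12/28/2021).
B would otherwise be senior to C, so under the subordination agreement B and C exchange positions.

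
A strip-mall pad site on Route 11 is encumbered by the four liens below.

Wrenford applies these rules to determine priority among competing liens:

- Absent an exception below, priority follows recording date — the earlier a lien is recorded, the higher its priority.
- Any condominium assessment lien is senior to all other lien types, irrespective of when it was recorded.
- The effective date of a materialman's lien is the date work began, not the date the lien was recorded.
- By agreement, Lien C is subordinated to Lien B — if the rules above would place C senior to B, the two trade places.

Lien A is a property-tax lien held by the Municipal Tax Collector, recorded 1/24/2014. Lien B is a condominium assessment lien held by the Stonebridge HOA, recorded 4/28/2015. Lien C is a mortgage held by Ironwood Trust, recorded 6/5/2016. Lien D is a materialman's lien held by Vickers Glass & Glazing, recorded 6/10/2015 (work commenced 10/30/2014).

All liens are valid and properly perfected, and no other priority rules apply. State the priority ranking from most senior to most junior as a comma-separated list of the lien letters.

Effective dates: D relates back to 10/30/2014 (work commenced).
B is a condominium assessment lien and takes priority over every other lien.
The other liens, earliest effective date first: A (1/24/2014), D (10/30/2014), C (6/5/2016).
C already ranks below B; the subordination has no effect.

B, A, D, C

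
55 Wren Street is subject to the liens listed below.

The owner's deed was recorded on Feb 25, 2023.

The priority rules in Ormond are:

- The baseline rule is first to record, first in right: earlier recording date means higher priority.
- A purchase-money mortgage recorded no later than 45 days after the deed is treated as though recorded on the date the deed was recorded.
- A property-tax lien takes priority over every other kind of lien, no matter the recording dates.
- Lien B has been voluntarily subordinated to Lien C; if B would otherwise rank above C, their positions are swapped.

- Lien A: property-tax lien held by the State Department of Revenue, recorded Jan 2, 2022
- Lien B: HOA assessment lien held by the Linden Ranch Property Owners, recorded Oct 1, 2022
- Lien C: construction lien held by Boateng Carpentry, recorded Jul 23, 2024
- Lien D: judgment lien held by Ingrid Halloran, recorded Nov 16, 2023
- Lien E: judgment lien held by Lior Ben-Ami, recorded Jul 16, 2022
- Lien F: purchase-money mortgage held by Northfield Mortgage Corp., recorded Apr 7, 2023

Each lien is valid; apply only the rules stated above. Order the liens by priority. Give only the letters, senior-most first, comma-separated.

Effective dates: F's effective date is the deed date, Feb 25, 2023.
As a property-tax lien, A is senior to every other lien.
Ordering the rest by effective date: E (Jul 16, 2022), B (Oct 1, 2022), F (Feb 25, 2023), D (Nov 16, 2023), C (Jul 23, 2024).
B is senior to C before the subordination, so the two trade places.

A, E, C, F, D, B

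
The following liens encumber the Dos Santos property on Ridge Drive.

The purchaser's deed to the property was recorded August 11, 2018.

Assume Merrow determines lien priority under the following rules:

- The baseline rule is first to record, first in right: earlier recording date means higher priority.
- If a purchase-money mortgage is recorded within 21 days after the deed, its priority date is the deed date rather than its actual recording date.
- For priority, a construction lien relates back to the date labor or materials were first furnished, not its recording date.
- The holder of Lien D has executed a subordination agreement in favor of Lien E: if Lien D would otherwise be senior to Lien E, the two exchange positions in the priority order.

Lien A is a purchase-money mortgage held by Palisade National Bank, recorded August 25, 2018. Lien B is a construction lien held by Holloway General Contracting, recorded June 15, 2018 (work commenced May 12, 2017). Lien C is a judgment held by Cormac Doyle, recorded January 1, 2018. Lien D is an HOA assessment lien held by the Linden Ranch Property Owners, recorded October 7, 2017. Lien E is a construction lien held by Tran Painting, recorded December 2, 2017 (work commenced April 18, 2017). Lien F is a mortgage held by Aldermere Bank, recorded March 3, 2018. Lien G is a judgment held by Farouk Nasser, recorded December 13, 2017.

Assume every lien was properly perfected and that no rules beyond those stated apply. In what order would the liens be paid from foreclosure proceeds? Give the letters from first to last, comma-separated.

Adjusting effective dates: A was recorded within the 21-day window, so its effective date is the deed date August 11, 2018; B is treated as recorded May 12, 2017, the work-commencement date; E's effective date is April 18, 2017, when work began.
Sorted by effective date: E (April 18, 2017), B (May 12, 2017), D (October 7, 2017), G (December 13, 2017), C (January 1, 2018), F (March 3, 2018), A (August 11, 2018).
Since D is not senior to E, the subordination leaves the order unchanged.

E, B, D, G, C, F, A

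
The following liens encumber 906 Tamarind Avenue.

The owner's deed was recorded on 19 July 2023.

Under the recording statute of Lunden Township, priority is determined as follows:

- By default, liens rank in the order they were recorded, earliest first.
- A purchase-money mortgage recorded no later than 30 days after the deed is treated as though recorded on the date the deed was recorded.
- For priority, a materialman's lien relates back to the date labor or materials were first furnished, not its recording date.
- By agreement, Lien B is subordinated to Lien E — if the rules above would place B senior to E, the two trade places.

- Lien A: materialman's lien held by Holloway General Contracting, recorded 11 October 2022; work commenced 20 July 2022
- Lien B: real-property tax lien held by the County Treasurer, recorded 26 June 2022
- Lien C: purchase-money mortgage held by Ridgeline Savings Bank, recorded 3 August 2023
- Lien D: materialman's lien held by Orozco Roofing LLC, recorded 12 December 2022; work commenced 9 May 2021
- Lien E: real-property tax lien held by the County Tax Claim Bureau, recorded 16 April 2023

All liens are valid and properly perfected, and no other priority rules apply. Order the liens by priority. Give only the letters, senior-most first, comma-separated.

D, E, A, B, C

Effective dates after the stated exceptions: A relates back to 20 July 2022 (work commenced); C's effective date is the deed date, 19 July 2023; D is treated as recorded 9 May 2021, the work-commencement date.
By effective date, earliest first: D (9 May 2021), B (26 June 2022), A (20 July 2022), E (16 April 2023), C (19 July 2023).
B is senior to E before the subordination, so the two trade places.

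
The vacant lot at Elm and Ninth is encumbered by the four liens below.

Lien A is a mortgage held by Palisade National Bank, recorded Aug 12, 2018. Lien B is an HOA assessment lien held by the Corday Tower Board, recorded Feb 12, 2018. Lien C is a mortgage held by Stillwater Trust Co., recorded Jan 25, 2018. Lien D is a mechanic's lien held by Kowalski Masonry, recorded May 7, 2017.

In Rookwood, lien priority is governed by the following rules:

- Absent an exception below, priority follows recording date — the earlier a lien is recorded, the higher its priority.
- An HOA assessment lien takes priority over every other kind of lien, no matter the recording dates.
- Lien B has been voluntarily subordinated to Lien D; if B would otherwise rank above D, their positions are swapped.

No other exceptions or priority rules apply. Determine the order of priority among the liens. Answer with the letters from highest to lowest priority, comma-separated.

D, B, C, A

B is an HOA assessment lien and takes priority over every other lien.
Ordering the rest by effective date: D (May 7, 2017), C (Jan 25, 2018), A (Aug 12, 2018).
The subordination applies — B was senior to D — so B and D swap.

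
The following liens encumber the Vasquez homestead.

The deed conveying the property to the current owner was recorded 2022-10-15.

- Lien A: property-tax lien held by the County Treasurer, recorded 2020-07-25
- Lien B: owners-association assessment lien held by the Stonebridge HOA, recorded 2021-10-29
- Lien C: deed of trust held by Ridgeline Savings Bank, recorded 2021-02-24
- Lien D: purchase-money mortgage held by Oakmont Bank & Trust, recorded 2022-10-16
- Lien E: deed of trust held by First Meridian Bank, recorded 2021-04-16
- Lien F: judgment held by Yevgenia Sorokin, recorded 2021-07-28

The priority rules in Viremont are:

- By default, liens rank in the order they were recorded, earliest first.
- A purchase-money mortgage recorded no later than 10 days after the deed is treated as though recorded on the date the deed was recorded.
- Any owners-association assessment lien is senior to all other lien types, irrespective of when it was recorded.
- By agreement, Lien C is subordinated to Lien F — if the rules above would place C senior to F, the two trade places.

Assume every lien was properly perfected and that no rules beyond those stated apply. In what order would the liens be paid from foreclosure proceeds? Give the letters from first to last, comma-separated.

B, A, F, E, C, D

Effective dates after the stated exceptions: D was recorded within the 10-day window, so its effective date is the deed date 2022-10-15.
B is an owners-association assessment lien, so it outranks all other liens regardless of date.
Remaining liens by effective date: A (2020-07-25), C (2021-02-24), E (2021-04-16), F (2021-07-28), D (2022-10-15).
Because C would otherwise rank above F, the subordination swaps them.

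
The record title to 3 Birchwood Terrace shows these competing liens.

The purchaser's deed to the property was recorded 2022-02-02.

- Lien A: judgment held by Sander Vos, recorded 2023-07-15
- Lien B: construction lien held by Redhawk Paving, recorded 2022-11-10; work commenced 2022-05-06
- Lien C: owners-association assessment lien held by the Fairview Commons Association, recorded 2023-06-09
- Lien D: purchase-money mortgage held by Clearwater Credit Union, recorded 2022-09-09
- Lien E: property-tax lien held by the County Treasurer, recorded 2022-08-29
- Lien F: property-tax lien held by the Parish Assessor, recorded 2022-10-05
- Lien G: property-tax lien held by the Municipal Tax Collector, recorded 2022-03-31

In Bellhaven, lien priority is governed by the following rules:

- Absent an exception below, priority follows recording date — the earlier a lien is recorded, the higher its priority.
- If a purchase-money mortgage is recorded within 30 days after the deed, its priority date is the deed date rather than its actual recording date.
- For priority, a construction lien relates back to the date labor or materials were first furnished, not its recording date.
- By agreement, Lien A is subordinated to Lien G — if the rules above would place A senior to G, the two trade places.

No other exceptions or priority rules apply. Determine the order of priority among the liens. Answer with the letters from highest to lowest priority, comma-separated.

Adjusting effective dates: B's effective date is 2022-05-06, when work began; D was recorded 219 days after the deed, outside the 30-day window, so it keeps its recording date.
By effective date: G (2022-03-31), B (2022-05-06), E (2022-08-29), D (2022-09-09), F (2022-10-05), C (2023-06-09), A (2023-07-15).
Since A is not senior to G, the subordination leaves the order unchanged.

G, B, E, D, F, C, A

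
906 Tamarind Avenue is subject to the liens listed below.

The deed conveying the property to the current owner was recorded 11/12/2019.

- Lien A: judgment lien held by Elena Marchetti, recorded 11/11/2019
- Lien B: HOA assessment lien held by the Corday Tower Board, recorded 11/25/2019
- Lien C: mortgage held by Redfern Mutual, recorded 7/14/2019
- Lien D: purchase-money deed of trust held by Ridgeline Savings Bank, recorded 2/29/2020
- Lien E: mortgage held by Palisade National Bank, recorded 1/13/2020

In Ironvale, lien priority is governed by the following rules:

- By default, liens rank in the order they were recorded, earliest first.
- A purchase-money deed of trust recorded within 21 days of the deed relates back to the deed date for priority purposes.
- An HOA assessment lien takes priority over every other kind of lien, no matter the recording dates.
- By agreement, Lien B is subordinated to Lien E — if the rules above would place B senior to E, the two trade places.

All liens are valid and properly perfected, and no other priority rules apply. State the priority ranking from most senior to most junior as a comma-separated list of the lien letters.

E, C, A, B, D

Effective dates: D missed the 21-day window (109 days after the deed), so its recording date stands.
B is an HOA assessment lien, so it outranks all other liens regardless of date.
Remaining liens by effective date: C (7/14/2019), A (11/11/2019), E (1/13/2020), D (2/29/2020).
The subordination applies — B was senior to E — so B and E swap.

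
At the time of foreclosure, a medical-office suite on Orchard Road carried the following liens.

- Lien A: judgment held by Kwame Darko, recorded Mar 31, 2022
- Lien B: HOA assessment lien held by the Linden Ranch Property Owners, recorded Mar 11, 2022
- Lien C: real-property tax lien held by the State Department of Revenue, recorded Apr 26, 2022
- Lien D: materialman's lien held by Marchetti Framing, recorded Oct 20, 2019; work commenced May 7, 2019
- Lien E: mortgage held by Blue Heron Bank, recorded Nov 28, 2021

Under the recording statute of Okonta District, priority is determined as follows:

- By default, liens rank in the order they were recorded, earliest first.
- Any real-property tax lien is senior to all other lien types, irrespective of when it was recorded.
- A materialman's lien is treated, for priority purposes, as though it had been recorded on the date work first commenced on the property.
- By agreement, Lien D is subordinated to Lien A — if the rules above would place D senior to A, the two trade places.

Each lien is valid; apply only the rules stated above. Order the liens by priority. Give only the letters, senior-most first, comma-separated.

C, A, E, B, D

Effective dates after the stated exceptions: D relates back to May 7, 2019 (work commenced).
C, as a real-property tax lien, has superpriority and ranks first.
Ordering the rest by effective date: D (May 7, 2019), E (Nov 28, 2021), B (Mar 11, 2022), A (Mar 31, 2022).
D would otherwise be senior to A, so under the subordination agreement D and A exchange positions.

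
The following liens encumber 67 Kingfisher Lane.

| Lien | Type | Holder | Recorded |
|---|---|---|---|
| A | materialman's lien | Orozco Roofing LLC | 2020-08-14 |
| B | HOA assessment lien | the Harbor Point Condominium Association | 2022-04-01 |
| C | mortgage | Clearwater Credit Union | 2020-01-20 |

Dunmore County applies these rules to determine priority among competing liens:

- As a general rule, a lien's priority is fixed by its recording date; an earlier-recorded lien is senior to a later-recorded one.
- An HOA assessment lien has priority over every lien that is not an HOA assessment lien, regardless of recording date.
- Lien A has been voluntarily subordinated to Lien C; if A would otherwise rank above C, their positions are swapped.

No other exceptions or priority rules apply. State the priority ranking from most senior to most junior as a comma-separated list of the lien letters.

B is an HOA assessment lien, so it outranks all other liens regardless of date.
The other liens, earliest effective date first: C (2020-01-20), A (2020-08-14).
Since A is not senior to C, the subordination leaves the order unchanged.

B, C, A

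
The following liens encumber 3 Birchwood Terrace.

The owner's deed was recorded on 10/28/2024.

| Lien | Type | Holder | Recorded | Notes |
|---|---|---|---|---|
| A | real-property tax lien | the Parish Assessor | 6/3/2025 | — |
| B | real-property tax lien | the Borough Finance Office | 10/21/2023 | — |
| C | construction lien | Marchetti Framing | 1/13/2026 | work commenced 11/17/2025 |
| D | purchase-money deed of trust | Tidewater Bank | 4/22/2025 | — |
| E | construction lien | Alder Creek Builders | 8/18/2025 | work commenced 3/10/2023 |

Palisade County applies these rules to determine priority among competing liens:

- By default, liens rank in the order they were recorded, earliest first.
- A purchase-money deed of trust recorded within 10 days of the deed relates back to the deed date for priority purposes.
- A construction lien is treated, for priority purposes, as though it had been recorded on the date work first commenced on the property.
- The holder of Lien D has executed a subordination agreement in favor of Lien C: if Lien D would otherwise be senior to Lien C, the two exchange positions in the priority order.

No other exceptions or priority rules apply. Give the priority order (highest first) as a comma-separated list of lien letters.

E, B, C, A, D

Effective dates after the stated exceptions: C relates back to 11/17/2025 (work commenced); D missed the 10-day window (176 days after the deed), so its recording date stands; E's effective date is 3/10/2023, when work began.
Sorted by effective date: E (3/10/2023), B (10/21/2023), D (4/22/2025), A (6/3/2025), C (11/17/2025).
D is senior to C before the subordination, so the two trade places.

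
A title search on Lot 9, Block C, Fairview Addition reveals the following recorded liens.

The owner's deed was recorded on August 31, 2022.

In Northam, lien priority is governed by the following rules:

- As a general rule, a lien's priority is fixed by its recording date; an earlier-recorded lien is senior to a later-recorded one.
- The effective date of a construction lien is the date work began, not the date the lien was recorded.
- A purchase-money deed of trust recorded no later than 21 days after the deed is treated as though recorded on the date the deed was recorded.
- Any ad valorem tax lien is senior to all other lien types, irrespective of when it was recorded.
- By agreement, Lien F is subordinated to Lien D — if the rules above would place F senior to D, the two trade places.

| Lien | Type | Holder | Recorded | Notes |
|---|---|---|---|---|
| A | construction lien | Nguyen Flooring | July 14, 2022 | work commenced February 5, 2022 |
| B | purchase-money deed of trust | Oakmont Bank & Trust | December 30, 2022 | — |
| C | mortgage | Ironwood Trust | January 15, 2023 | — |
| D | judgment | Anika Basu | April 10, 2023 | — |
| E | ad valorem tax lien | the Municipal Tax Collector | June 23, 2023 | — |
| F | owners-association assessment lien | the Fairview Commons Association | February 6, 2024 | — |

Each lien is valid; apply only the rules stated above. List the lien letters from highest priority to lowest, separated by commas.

Effective dates after the stated exceptions: A relates back to February 5, 2022 (work commenced); B missed the 21-day window (121 days after the deed), so its recording date stands.
E is an ad valorem tax lien, so it outranks all other liens regardless of date.
Ordering the rest by effective date: A (February 5, 2022), B (December 30, 2022), C (January 15, 2023), D (April 10, 2023), F (February 6, 2024).
F is already junior to D, so the subordination agreement changes nothing.

E, A, B, C, D, F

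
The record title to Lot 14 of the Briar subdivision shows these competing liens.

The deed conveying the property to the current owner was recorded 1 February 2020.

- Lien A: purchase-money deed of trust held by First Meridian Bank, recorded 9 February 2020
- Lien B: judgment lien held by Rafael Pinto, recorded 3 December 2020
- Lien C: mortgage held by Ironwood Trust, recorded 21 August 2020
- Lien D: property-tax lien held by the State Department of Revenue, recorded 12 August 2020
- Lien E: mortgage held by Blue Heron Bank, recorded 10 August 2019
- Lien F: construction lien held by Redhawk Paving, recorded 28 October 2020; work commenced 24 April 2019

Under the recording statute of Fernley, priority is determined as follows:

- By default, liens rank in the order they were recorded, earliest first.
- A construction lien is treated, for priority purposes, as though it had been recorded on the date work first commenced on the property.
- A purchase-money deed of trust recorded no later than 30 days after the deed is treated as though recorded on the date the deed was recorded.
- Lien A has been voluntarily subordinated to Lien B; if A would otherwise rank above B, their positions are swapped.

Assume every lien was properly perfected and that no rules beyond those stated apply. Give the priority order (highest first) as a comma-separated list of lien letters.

F, E, B, D, C, A

Effective dates: A was recorded within the 30-day window, so its effective date is the deed date 1 February 2020; F is treated as recorded 24 April 2019, the work-commencement date.
By effective date: F (24 April 2019), E (10 August 2019), A (1 February 2020), D (12 August 2020), C (21 August 2020), B (3 December 2020).
A would otherwise be senior to B, so under the subordination agreement A and B exchange positions.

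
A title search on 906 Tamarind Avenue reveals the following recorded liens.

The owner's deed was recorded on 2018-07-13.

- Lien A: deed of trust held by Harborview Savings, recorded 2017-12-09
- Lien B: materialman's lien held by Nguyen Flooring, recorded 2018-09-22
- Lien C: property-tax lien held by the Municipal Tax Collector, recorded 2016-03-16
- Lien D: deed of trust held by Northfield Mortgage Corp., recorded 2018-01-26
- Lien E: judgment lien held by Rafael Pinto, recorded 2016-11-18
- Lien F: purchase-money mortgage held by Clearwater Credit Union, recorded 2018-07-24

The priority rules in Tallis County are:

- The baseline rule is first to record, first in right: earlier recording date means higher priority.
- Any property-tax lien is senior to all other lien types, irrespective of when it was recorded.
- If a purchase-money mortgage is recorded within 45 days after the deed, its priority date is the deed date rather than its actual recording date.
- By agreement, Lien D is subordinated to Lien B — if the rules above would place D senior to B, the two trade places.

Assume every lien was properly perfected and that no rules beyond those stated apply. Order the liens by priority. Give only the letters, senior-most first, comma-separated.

C, E, A, B, F, D

First, effective dates: F's effective date is the deed date, 2018-07-13.
C is a property-tax lien, so it outranks all other liens regardless of date.
Ordering the rest by effective date: E (2016-11-18), A (2017-12-09), D (2018-01-26), F (2018-07-13), B (2018-09-22).
Because D would otherwise rank above B, the subordination swaps them.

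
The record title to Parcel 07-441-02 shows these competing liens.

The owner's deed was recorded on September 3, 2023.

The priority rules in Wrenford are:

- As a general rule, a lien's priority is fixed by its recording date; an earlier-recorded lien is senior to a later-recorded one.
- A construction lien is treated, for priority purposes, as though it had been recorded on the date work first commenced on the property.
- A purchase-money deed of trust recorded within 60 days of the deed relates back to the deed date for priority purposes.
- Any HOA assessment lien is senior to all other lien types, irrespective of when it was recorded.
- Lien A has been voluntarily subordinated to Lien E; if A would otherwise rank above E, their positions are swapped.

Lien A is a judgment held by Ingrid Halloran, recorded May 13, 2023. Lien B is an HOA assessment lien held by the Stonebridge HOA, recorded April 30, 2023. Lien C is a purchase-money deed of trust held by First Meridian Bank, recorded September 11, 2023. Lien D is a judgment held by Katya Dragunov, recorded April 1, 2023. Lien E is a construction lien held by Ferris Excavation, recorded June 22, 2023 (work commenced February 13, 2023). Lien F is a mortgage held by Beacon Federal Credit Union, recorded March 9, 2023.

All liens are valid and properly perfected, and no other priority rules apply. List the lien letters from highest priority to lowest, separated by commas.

Effective dates after the stated exceptions: C relates back to the deed date September 3, 2023; E is treated as recorded February 13, 2023, the work-commencement date.
B, as an HOA assessment lien, has superpriority and ranks first.
Remaining liens by effective date: E (February 13, 2023), F (March 9, 2023), D (April 1, 2023), A (May 13, 2023), C (September 3, 2023).
A already ranks below E; the subordination has no effect.

B, E, F, D, A, C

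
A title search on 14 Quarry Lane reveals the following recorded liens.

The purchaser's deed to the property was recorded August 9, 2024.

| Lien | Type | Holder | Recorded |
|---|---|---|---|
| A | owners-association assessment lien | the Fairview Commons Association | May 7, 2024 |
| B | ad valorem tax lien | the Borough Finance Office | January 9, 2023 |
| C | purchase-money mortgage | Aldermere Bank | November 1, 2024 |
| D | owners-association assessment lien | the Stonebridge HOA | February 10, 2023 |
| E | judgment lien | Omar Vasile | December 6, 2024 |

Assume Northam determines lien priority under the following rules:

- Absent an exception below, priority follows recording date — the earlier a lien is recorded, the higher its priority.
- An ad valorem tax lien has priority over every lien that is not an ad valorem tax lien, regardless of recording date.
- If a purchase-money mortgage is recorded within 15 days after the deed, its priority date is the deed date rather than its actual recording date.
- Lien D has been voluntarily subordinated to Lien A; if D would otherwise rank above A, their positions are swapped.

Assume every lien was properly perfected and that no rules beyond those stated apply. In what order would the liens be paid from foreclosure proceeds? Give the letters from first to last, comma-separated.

Effective dates: C was recorded 84 days after the deed — beyond 15 days — so no relation-back applies.
B, as an ad valorem tax lien, has superpriority and ranks first.
The other liens, earliest effective date first: D (February 10, 2023), A (May 7, 2024), C (November 1, 2024), E (December 6, 2024).
D is senior to A before the subordination, so the two trade places.

B, A, D, C, E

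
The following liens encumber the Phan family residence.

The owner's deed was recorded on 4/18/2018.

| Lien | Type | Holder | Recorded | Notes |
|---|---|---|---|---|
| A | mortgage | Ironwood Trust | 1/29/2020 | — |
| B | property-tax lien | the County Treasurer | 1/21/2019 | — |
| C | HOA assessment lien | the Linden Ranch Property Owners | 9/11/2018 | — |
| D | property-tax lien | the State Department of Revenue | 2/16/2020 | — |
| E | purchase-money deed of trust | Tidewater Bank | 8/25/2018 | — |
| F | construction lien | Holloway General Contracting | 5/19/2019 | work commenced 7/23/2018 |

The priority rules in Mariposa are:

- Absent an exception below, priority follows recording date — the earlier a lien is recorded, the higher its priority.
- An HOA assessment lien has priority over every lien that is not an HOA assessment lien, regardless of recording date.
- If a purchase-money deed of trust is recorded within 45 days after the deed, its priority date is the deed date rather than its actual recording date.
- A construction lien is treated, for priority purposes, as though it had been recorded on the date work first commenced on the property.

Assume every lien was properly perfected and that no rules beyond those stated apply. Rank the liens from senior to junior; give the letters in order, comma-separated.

Adjusting effective dates: E missed the 45-day window (129 days after the deed), so its recording date stands; F is treated as recorded 7/23/2018, the work-commencement date.
As an HOA assessment lien, C is senior to every other lien.
Ordering the rest by effective date: F (7/23/2018), E (8/25/2018), B (1/21/2019), A (1/29/2020), D (2/16/2020).

C, F, E, B, A, D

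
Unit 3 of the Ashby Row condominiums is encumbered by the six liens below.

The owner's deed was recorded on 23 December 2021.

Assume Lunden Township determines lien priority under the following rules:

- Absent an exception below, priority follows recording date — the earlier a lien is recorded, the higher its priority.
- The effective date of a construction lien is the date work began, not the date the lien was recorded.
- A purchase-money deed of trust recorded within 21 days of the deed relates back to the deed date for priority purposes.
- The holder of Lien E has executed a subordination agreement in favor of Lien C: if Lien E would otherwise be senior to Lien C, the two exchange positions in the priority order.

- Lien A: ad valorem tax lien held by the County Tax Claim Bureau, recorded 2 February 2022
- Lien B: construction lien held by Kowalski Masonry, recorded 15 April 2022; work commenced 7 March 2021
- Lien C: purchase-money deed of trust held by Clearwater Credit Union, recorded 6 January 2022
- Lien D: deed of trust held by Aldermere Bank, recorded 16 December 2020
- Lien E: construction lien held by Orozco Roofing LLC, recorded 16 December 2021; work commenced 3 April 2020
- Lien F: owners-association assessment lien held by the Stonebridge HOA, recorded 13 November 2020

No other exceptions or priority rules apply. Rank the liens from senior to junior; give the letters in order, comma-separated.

Adjusting effective dates: B is treated as recorded 7 March 2021, the work-commencement date; C relates back to the deed date 23 December 2021; E relates back to 3 April 2020 (work commenced).
By effective date: E (3 April 2020), F (13 November 2020), D (16 December 2020), B (7 March 2021), C (23 December 2021), A (2 February 2022).
The subordination applies — E was senior to C — so E and C swap.

C, F, D, B, E, A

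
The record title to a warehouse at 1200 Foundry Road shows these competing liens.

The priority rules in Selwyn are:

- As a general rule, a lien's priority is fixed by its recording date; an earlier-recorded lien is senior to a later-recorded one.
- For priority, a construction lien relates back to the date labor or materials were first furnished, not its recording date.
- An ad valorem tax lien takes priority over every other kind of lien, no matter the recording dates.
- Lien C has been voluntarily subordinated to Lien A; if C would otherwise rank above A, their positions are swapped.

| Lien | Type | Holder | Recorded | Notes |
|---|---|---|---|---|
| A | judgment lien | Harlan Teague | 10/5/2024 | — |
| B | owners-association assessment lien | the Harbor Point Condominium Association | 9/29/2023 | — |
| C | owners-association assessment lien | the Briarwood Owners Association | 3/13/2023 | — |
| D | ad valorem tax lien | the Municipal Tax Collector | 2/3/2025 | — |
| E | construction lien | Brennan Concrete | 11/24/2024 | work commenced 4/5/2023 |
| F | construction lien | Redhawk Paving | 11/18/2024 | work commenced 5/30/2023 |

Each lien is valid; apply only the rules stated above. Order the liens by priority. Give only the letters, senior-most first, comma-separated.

Adjusting effective dates: E's effective date is 4/5/2023, when work began; F's effective date is 5/30/2023, when work began.
D is an ad valorem tax lien, so it outranks all other liens regardless of date.
The other liens, earliest effective date first: C (3/13/2023), E (4/5/2023), F (5/30/2023), B (9/29/2023), A (10/5/2024).
C would otherwise be senior to A, so under the subordination agreement C and A exchange positions.

D, A, E, F, B, C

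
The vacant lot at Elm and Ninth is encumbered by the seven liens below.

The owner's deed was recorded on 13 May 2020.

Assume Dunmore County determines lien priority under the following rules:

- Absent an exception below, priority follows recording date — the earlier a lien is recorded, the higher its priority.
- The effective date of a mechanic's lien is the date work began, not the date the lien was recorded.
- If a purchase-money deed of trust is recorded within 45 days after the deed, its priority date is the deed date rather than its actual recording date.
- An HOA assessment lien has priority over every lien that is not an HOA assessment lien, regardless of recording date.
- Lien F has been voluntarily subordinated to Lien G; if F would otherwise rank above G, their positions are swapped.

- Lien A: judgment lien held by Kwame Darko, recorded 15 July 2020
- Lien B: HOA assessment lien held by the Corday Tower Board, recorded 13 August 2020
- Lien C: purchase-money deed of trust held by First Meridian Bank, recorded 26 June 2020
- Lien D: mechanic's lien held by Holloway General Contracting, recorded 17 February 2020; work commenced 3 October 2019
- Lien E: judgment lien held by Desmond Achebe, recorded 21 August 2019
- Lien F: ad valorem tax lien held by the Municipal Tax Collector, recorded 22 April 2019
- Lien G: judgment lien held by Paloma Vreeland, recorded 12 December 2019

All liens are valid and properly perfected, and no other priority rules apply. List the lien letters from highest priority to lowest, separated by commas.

B, G, E, D, F, C, A

Effective dates after the stated exceptions: C relates back to the deed date 13 May 2020; D's effective date is 3 October 2019, when work began.
B is an HOA assessment lien, so it outranks all other liens regardless of date.
The other liens, earliest effective date first: F (22 April 2019), E (21 August 2019), D (3 October 2019), G (12 December 2019), C (13 May 2020), A (15 July 2020).
F would otherwise be senior to G, so under the subordination agreement F and G exchange positions.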